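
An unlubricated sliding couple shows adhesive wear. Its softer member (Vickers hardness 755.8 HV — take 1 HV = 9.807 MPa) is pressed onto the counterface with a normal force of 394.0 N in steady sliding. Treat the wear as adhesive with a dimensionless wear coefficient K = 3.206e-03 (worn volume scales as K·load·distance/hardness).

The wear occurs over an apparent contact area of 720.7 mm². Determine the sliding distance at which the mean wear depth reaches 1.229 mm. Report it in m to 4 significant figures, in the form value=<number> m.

value=5197 m

Intermediate values appear rounded — all working math runs at full float precision, and one last rounding: four significant figures.
Convert: Hardness H = 755.8 HV × 9.807 MPa/HV = 7412 MPa = 7.412e+09 Pa.
Convert: Contact area A = 720.7 mm² = 7.207e-04 m².
Convert: Depth limit h_lim = 1.229 mm = 0.001229 m.
SI base units throughout: W = 394.0 N, H = 7.412e+09 Pa, K = 3.206e-03.
Allowed volume V_lim = h_lim·A = 0.001229 · 7.207e-04 = 8.857e-07 m³.
Sliding life L = V_lim·H/(K·W) = 8.857e-07 · 7.412e+09 / (3.206e-03 · 394.0) = 5197 m.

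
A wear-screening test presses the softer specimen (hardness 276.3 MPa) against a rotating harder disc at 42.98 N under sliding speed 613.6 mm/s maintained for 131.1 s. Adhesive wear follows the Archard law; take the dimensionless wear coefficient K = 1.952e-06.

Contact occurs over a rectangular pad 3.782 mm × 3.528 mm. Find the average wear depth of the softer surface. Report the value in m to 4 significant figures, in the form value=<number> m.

All working math holds full float precision. Intermediate values appear rounded; rounded just once to 4 significant figures.
Convert: Sliding speed v = 613.6 mm/s = 0.6136 m/s. Total distance L = v·t = 0.6136 m/s × 131.1 s = 80.44 m.
Convert: Hardness H = 276.3 MPa = 2.763e+08 Pa.
Convert: Pad sides 3.782 mm × 3.528 mm = 0.003782 m × 0.003528 m. Contact area A = 0.003782 m × 0.003528 m = 1.334e-05 m².
Restated in SI base units: W = 42.98 N, H = 2.763e+08 Pa, K = 1.952e-06.
Worn volume V = K·W·L/H = 1.952e-06 · 42.98 · 80.44 / 2.763e+08 = 2.443e-11 m³.
Mean wear depth h = V/A = 2.443e-11 / 1.334e-05 = 1.831e-06 m.

value=1.831e-06 m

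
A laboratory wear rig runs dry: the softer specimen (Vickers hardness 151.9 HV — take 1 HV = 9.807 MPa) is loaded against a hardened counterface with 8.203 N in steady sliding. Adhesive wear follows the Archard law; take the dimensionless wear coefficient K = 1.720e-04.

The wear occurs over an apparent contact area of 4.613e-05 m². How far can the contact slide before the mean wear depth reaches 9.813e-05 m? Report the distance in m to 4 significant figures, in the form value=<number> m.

value=4779 m

All working math runs at full precision; the intermediates are shown rounded. Rounded once at the end to 4 significant digits.
Hardness H = 151.9 HV × 9.807 MPa/HV = 1490 MPa = 1.490e+09 Pa.
Working in SI base units: W = 8.203 N, H = 1.490e+09 Pa, K = 1.720e-04.
At the depth limit, V_lim = h_lim·A = 9.813e-05 · 4.613e-05 = 4.527e-09 m³.
Sliding life L = V_lim·H/(K·W) = 4.527e-09 · 1.490e+09 / (1.720e-04 · 8.203) = 4779 m.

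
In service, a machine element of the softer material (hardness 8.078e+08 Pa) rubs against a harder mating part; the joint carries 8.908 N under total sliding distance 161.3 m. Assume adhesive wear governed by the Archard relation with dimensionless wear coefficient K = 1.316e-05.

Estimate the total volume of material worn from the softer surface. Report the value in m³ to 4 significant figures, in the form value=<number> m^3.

The intermediates are printed rounded, and all working math carries exact precision — a lone final rounding: four significant digits.
Collected in SI base units: W = 8.908 N, H = 8.078e+08 Pa, K = 1.316e-05.
By Archard's law, V = K·W·L/H = 1.316e-05 · 8.908 · 161.3 / 8.078e+08 = 2.341e-11 m³.

value=2.341e-11 m^3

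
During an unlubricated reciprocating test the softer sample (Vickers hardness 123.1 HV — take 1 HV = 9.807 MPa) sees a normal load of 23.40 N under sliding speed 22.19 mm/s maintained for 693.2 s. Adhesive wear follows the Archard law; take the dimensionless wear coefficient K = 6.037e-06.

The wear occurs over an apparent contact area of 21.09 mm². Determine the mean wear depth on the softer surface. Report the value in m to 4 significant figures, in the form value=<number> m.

value=8.535e-08 m

Printed values are rounded. Each operation carries full float precision — rounded just once to 4 significant figures.
Convert: Sliding speed v = 22.19 mm/s = 0.02219 m/s. Sliding distance L = v·t = 0.02219 m/s × 693.2 s = 15.38 m.
Convert: Hardness H = 123.1 HV × 9.807 MPa/HV = 1207 MPa = 1.207e+09 Pa.
Convert: Contact area A = 21.09 mm² = 2.109e-05 m².
SI base units throughout: W = 23.40 N, H = 1.207e+09 Pa, K = 6.037e-06.
Archard relation: V = K·W·L/H = 6.037e-06 · 23.40 · 15.38 / 1.207e+09 = 1.800e-12 m³.
Average depth h = V/A = 1.800e-12 / 2.109e-05 = 8.535e-08 m.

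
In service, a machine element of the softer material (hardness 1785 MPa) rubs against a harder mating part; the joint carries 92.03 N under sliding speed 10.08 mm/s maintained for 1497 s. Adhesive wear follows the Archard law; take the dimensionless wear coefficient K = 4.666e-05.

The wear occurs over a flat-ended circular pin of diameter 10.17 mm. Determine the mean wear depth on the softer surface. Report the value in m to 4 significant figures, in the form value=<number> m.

value=4.469e-07 m

The algebra maintains exact precision, and displayed values are rounded. Rounded once at the end, at four significant digits.
Convert: Sliding speed v = 10.08 mm/s = 0.01008 m/s. Distance covered L = v·t = 0.01008 m/s × 1497 s = 15.09 m.
Convert: Hardness H = 1785 MPa = 1.785e+09 Pa.
Convert: Pin diameter d = 10.17 mm = 0.01017 m. Contact area A = π·d²/4 = π·(0.01017 m)²/4 = 8.123e-05 m².
Expressed in SI base units: W = 92.03 N, H = 1.785e+09 Pa, K = 4.666e-05.
Volume removed: V = K·W·L/H = 4.666e-05 · 92.03 · 15.09 / 1.785e+09 = 3.630e-11 m³.
Wear depth h = V/A = 3.630e-11 / 8.123e-05 = 4.469e-07 m.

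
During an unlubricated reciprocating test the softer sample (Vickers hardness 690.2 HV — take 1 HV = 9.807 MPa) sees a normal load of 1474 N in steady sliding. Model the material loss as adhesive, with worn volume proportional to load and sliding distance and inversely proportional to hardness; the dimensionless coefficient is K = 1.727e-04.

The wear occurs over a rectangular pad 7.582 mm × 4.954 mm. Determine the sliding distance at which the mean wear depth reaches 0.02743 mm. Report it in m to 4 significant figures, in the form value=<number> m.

value=27.40 m

Intermediate values are displayed rounded. Each operation holds full precision — a single final rounding: 4 significant figures.
Convert: Hardness H = 690.2 HV × 9.807 MPa/HV = 6769 MPa = 6.769e+09 Pa.
Convert: Pad sides 7.582 mm × 4.954 mm = 0.007582 m × 0.004954 m. Contact area A = 0.007582 m × 0.004954 m = 3.756e-05 m².
Convert: Depth limit h_lim = 0.02743 mm = 2.743e-05 m.
Collected in SI base units: W = 1474 N, H = 6.769e+09 Pa, K = 1.727e-04.
Allowed volume V_lim = h_lim·A = 2.743e-05 · 3.756e-05 = 1.030e-09 m³.
Sliding life L = V_lim·H/(K·W) = 1.030e-09 · 6.769e+09 / (1.727e-04 · 1474) = 27.40 m.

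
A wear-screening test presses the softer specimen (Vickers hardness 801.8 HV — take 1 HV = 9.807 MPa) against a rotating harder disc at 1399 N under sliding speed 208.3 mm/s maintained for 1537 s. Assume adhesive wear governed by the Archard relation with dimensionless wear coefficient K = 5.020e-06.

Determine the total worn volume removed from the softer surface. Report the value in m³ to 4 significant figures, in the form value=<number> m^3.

value=2.859e-10 m^3

Intermediate values are printed rounded — all arithmetic keeps full precision — rounded once at the end to 4 significant digits.
Convert: Sliding speed v = 208.3 mm/s = 0.2083 m/s. The distance L = v·t = 0.2083 m/s × 1537 s = 320.2 m.
Convert: Hardness H = 801.8 HV × 9.807 MPa/HV = 7863 MPa = 7.863e+09 Pa.
Collected in SI base units: W = 1399 N, H = 7.863e+09 Pa, K = 5.020e-06.
Worn volume V = K·W·L/H = 5.020e-06 · 1399 · 320.2 / 7.863e+09 = 2.859e-10 m³.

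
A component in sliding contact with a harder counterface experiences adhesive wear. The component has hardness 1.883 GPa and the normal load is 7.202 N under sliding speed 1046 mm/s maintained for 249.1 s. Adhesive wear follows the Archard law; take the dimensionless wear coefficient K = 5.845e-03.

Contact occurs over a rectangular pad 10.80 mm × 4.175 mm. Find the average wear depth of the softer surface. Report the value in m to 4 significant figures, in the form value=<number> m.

Intermediate values appear rounded — all arithmetic keeps full float precision. Rounded once at the end to four significant figures.
Sliding speed v = 1046 mm/s = 1.046 m/s. Distance covered L = v·t = 1.046 m/s × 249.1 s = 260.6 m.
Hardness H = 1.883 GPa = 1.883e+09 Pa.
Pad sides 10.80 mm × 4.175 mm = 0.01080 m × 0.004175 m. Contact area A = 0.01080 m × 0.004175 m = 4.509e-05 m².
In SI base units, W = 7.202 N, H = 1.883e+09 Pa, K = 5.845e-03.
Volume removed: V = K·W·L/H = 5.845e-03 · 7.202 · 260.6 / 1.883e+09 = 5.825e-09 m³.
Wear depth h = V/A = 5.825e-09 / 4.509e-05 = 1.292e-04 m.

value=1.292e-04 m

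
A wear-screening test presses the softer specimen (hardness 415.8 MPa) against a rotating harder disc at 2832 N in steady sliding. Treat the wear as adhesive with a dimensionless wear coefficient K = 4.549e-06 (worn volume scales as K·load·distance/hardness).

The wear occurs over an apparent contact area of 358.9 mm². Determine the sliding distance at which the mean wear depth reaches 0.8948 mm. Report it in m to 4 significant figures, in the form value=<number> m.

The algebra carries exact precision — printed values are rounded; a single final rounding: four significant digits.
Hardness H = 415.8 MPa = 4.158e+08 Pa.
Contact area A = 358.9 mm² = 3.589e-04 m².
Depth limit h_lim = 0.8948 mm = 8.948e-04 m.
Working in SI base units: W = 2832 N, H = 4.158e+08 Pa, K = 4.549e-06.
Permissible volume V_lim = h_lim·A = 8.948e-04 · 3.589e-04 = 3.211e-07 m³.
Life L = V_lim·H/(K·W) = 3.211e-07 · 4.158e+08 / (4.549e-06 · 2832) = 1.037e+04 m.

value=1.037e+04 m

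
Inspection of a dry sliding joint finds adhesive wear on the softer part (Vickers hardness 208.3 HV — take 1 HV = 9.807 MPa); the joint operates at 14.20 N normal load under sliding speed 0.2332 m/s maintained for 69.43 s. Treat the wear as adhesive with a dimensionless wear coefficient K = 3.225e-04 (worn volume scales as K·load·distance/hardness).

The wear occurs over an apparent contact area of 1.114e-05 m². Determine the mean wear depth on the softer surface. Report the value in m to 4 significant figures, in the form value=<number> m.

Intermediates are shown rounded. All arithmetic carries full precision, and rounded just once, at 4 significant digits.
Convert: Distance covered L = v·t = 0.2332 m/s × 69.43 s = 16.19 m.
Convert: Hardness H = 208.3 HV × 9.807 MPa/HV = 2043 MPa = 2.043e+09 Pa.
SI base units throughout: W = 14.20 N, H = 2.043e+09 Pa, K = 3.225e-04.
Archard volume V = K·W·L/H = 3.225e-04 · 14.20 · 16.19 / 2.043e+09 = 3.630e-11 m³.
Mean wear depth h = V/A = 3.630e-11 / 1.114e-05 = 3.258e-06 m.

value=3.258e-06 m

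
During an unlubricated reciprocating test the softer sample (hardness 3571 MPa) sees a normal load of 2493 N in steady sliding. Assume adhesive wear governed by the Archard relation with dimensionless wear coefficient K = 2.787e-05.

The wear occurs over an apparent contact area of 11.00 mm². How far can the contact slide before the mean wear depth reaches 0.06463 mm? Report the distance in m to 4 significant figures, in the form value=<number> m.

value=36.54 m

Displayed values are rounded; all arithmetic holds full float precision. Rounded once at the end to four significant digits.
Hardness H = 3571 MPa = 3.571e+09 Pa.
Contact area A = 11.00 mm² = 1.100e-05 m².
Depth limit h_lim = 0.06463 mm = 6.463e-05 m.
Working in SI base units: W = 2493 N, H = 3.571e+09 Pa, K = 2.787e-05.
Limit volume V_lim = h_lim·A = 6.463e-05 · 1.100e-05 = 7.109e-10 m³.
Life L = V_lim·H/(K·W) = 7.109e-10 · 3.571e+09 / (2.787e-05 · 2493) = 36.54 m.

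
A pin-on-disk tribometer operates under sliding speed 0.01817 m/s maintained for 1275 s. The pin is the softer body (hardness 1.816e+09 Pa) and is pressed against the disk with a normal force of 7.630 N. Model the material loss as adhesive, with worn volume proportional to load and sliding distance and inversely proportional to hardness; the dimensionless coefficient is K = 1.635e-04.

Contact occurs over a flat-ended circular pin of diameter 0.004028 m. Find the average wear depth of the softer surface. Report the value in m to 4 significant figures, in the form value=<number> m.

All working math holds exact precision — intermediate values are displayed rounded — rounded just once, at 4 significant digits.
Convert: Sliding distance L = v·t = 0.01817 m/s × 1275 s = 23.17 m.
Convert: Contact area A = π·d²/4 = π·(0.004028 m)²/4 = 1.274e-05 m².
In SI base units: W = 7.630 N, H = 1.816e+09 Pa, K = 1.635e-04.
Worn volume V = K·W·L/H = 1.635e-04 · 7.630 · 23.17 / 1.816e+09 = 1.591e-11 m³.
Mean depth h = V/A = 1.591e-11 / 1.274e-05 = 1.249e-06 m.

value=1.249e-06 m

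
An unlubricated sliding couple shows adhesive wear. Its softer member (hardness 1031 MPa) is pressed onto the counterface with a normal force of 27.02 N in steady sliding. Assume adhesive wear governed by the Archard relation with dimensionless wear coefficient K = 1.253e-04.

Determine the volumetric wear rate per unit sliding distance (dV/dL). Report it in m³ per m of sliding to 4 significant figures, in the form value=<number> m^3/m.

value=3.284e-12 m^3/m

Every step holds exact precision. Printed values are rounded, and a single final rounding to 4 significant figures.
Convert: Hardness H = 1031 MPa = 1.031e+09 Pa.
Restated in SI base units: W = 27.02 N, H = 1.031e+09 Pa, K = 1.253e-04.
Sliding wear rate dV/dL = K·W/H (independent of L): 1.253e-04 · 27.02 / 1.031e+09 = 3.284e-12 m³/m.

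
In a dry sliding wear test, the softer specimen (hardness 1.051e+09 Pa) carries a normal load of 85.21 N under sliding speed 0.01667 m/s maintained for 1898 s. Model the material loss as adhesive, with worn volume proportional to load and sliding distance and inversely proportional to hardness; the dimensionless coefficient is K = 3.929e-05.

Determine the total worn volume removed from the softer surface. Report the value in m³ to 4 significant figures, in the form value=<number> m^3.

All working math carries exact precision — quoted intermediates are rounded — rounded once at the end to 4 significant digits.
Convert: Sliding distance L = v·t = 0.01667 m/s × 1898 s = 31.64 m.
As SI base values: W = 85.21 N, H = 1.051e+09 Pa, K = 3.929e-05.
Apply Archard: V = K·W·L/H = 3.929e-05 · 85.21 · 31.64 / 1.051e+09 = 1.008e-10 m³.

value=1.008e-10 m^3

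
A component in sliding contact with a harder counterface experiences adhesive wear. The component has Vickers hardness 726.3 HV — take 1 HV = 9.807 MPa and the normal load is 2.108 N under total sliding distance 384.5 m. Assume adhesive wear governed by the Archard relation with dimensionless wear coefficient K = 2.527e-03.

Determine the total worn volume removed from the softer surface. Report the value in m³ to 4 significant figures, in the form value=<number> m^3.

The intermediates are printed rounded, and every step holds full float precision, and a lone final rounding, at four significant digits.
Hardness H = 726.3 HV × 9.807 MPa/HV = 7123 MPa = 7.123e+09 Pa.
In SI base units: W = 2.108 N, H = 7.123e+09 Pa, K = 2.527e-03.
Archard volume V = K·W·L/H = 2.527e-03 · 2.108 · 384.5 / 7.123e+09 = 2.876e-10 m³.

value=2.876e-10 m^3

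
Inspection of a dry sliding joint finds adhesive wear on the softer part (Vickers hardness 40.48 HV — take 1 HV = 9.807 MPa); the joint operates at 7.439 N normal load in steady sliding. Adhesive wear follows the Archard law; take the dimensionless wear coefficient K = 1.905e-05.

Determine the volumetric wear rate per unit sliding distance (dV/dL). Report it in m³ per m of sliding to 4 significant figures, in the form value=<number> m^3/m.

value=3.570e-13 m^3/m

Each operation holds exact precision. Shown intermediates are rounded, and rounded just once to 4 significant digits.
Hardness H = 40.48 HV × 9.807 MPa/HV = 397.0 MPa = 3.970e+08 Pa.
As SI base values: W = 7.439 N, H = 3.970e+08 Pa, K = 1.905e-05.
Rate of wear dV/dL = K·W/H (independent of L): 1.905e-05 · 7.439 / 3.970e+08 = 3.570e-13 m³/m.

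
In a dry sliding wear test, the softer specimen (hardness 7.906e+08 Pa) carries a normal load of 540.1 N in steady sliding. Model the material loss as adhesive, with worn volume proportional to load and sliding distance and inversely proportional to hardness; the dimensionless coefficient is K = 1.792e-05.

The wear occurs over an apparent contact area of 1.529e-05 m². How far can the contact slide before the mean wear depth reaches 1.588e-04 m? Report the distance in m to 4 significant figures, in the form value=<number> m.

value=198.3 m

All working math holds full float precision. Intermediate values appear rounded — a lone final rounding to 4 significant digits.
Working in SI base units: W = 540.1 N, H = 7.906e+08 Pa, K = 1.792e-05.
Permissible volume V_lim = h_lim·A = 1.588e-04 · 1.529e-05 = 2.428e-09 m³.
Thus life L = V_lim·H/(K·W) = 2.428e-09 · 7.906e+08 / (1.792e-05 · 540.1) = 198.3 m.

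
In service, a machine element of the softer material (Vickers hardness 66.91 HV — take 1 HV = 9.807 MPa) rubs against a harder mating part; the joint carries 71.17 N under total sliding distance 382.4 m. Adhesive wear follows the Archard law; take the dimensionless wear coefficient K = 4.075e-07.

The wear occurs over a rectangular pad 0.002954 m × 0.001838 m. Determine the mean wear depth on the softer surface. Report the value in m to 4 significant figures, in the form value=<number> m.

value=3.113e-06 m

Quoted intermediates are rounded, and the computation holds exact precision — a single final rounding, at 4 significant figures.
Hardness H = 66.91 HV × 9.807 MPa/HV = 656.2 MPa = 6.562e+08 Pa.
Contact area A = 0.002954 m × 0.001838 m = 5.429e-06 m².
SI base units throughout: W = 71.17 N, H = 6.562e+08 Pa, K = 4.075e-07.
Apply Archard: V = K·W·L/H = 4.075e-07 · 71.17 · 382.4 / 6.562e+08 = 1.690e-11 m³.
Depth of wear h = V/A = 1.690e-11 / 5.429e-06 = 3.113e-06 m.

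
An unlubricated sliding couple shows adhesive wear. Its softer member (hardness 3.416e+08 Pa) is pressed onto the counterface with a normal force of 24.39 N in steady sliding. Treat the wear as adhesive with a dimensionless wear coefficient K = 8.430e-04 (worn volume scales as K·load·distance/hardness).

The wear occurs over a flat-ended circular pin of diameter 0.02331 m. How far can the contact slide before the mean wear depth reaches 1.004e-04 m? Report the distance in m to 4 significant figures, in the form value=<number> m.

value=711.8 m

The algebra runs at exact precision. The intermediates are displayed rounded. Rounded once at the end to four significant figures.
Convert: Contact area A = π·d²/4 = π·(0.02331 m)²/4 = 4.268e-04 m².
In SI base units, W = 24.39 N, H = 3.416e+08 Pa, K = 8.430e-04.
Wearable volume V_lim = h_lim·A = 1.004e-04 · 4.268e-04 = 4.285e-08 m³.
Life L = V_lim·H/(K·W) = 4.285e-08 · 3.416e+08 / (8.430e-04 · 24.39) = 711.8 m.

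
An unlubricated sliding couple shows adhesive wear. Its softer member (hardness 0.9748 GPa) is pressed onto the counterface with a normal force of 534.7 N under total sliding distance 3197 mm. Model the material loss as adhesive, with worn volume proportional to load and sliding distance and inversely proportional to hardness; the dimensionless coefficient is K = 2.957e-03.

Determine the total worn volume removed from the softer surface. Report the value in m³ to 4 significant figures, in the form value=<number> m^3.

Displayed values are rounded, and the computation maintains exact precision. Rounded just once, at four significant digits.
Distance L = 3197 mm = 3.197 m.
Hardness H = 0.9748 GPa = 9.748e+08 Pa.
In SI base units, W = 534.7 N, H = 9.748e+08 Pa, K = 2.957e-03.
The Archard volume V = K·W·L/H = 2.957e-03 · 534.7 · 3.197 / 9.748e+08 = 5.185e-09 m³.

value=5.185e-09 m^3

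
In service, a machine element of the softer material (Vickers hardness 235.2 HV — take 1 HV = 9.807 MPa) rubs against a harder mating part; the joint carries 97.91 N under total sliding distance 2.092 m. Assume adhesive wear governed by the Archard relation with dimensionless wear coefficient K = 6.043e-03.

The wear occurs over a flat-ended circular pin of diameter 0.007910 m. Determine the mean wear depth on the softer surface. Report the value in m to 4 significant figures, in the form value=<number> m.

Intermediate values appear rounded, and all working math maintains exact precision. Rounded once at the end: four significant digits.
Convert: Hardness H = 235.2 HV × 9.807 MPa/HV = 2307 MPa = 2.307e+09 Pa.
Convert: Contact area A = π·d²/4 = π·(0.007910 m)²/4 = 4.914e-05 m².
Collected in SI base units: W = 97.91 N, H = 2.307e+09 Pa, K = 6.043e-03.
Volume removed: V = K·W·L/H = 6.043e-03 · 97.91 · 2.092 / 2.307e+09 = 5.366e-10 m³.
Wear depth h = V/A = 5.366e-10 / 4.914e-05 = 1.092e-05 m.

value=1.092e-05 m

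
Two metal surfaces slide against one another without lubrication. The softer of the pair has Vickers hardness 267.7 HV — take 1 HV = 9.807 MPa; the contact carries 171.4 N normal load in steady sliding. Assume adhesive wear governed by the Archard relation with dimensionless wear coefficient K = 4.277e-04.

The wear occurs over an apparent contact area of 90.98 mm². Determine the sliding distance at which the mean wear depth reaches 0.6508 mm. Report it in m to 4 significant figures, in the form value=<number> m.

value=2120 m

Each operation runs at exact precision — intermediates are displayed rounded. Rounded once at the end to 4 significant digits.
Convert: Hardness H = 267.7 HV × 9.807 MPa/HV = 2625 MPa = 2.625e+09 Pa.
Convert: Contact area A = 90.98 mm² = 9.098e-05 m².
Convert: Depth limit h_lim = 0.6508 mm = 6.508e-04 m.
In SI base units: W = 171.4 N, H = 2.625e+09 Pa, K = 4.277e-04.
Wearable volume V_lim = h_lim·A = 6.508e-04 · 9.098e-05 = 5.921e-08 m³.
Thus life L = V_lim·H/(K·W) = 5.921e-08 · 2.625e+09 / (4.277e-04 · 171.4) = 2120 m.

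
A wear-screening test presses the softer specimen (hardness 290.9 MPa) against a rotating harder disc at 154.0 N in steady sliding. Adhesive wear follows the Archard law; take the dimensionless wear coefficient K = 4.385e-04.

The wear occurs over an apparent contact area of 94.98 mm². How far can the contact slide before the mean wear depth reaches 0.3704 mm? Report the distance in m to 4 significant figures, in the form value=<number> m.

value=151.6 m

Intermediate values are shown rounded; the computation keeps exact precision, and rounded once at the end: 4 significant digits.
Hardness H = 290.9 MPa = 2.909e+08 Pa.
Contact area A = 94.98 mm² = 9.498e-05 m².
Depth limit h_lim = 0.3704 mm = 3.704e-04 m.
Collected in SI base units: W = 154.0 N, H = 2.909e+08 Pa, K = 4.385e-04.
Volume at the limit: V_lim = h_lim·A = 3.704e-04 · 9.498e-05 = 3.518e-08 m³.
Sliding life L = V_lim·H/(K·W) = 3.518e-08 · 2.909e+08 / (4.385e-04 · 154.0) = 151.6 m.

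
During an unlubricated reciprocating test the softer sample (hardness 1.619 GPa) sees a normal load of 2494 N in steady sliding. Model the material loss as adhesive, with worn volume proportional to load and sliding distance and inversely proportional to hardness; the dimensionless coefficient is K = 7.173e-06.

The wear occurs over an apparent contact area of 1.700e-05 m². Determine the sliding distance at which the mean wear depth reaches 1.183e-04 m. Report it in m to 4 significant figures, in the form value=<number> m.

Intermediate values are displayed rounded; each operation runs at full precision — one final rounding: four significant figures.
Hardness H = 1.619 GPa = 1.619e+09 Pa.
Collected in SI base units: W = 2494 N, H = 1.619e+09 Pa, K = 7.173e-06.
Limit volume V_lim = h_lim·A = 1.183e-04 · 1.700e-05 = 2.011e-09 m³.
Life L = V_lim·H/(K·W) = 2.011e-09 · 1.619e+09 / (7.173e-06 · 2494) = 182.0 m.

value=182.0 m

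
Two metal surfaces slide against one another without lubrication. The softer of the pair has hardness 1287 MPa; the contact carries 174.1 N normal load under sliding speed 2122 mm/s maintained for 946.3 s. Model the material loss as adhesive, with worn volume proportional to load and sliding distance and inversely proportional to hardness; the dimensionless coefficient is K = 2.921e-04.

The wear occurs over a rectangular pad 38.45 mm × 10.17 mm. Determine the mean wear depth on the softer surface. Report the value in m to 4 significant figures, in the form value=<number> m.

value=2.029e-04 m

The computation carries full precision. Intermediates are displayed rounded. Rounded once at the end, at 4 significant figures.
Sliding speed v = 2122 mm/s = 2.122 m/s. Distance covered L = v·t = 2.122 m/s × 946.3 s = 2008 m.
Hardness H = 1287 MPa = 1.287e+09 Pa.
Pad sides 38.45 mm × 10.17 mm = 0.03845 m × 0.01017 m. Contact area A = 0.03845 m × 0.01017 m = 3.910e-04 m².
Expressed in SI base units: W = 174.1 N, H = 1.287e+09 Pa, K = 2.921e-04.
Apply Archard: V = K·W·L/H = 2.921e-04 · 174.1 · 2008 / 1.287e+09 = 7.935e-08 m³.
Depth of wear h = V/A = 7.935e-08 / 3.910e-04 = 2.029e-04 m.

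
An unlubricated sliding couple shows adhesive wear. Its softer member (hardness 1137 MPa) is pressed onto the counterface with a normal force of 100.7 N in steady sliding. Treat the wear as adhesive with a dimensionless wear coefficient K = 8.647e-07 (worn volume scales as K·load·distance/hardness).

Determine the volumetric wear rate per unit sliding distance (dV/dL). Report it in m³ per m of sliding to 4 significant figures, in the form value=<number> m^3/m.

Intermediate values are shown rounded. All working math carries exact precision. Rounded once at the end to four significant figures.
Hardness H = 1137 MPa = 1.137e+09 Pa.
Working in SI base units: W = 100.7 N, H = 1.137e+09 Pa, K = 8.647e-07.
The wear rate dV/dL = K·W/H (independent of L): 8.647e-07 · 100.7 / 1.137e+09 = 7.658e-14 m³/m.

value=7.658e-14 m^3/m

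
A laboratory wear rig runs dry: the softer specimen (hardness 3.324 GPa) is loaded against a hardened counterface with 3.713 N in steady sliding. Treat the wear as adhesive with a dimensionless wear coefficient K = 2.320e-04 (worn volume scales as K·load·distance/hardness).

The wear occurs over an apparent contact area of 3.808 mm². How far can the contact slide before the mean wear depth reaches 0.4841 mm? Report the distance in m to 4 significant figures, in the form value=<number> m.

All working math carries full precision; intermediates are printed rounded — a lone final rounding: 4 significant digits.
Hardness H = 3.324 GPa = 3.324e+09 Pa.
Contact area A = 3.808 mm² = 3.808e-06 m².
Depth limit h_lim = 0.4841 mm = 4.841e-04 m.
SI base units throughout: W = 3.713 N, H = 3.324e+09 Pa, K = 2.320e-04.
Allowed volume V_lim = h_lim·A = 4.841e-04 · 3.808e-06 = 1.843e-09 m³.
Sliding life L = V_lim·H/(K·W) = 1.843e-09 · 3.324e+09 / (2.320e-04 · 3.713) = 7113 m.

value=7113 m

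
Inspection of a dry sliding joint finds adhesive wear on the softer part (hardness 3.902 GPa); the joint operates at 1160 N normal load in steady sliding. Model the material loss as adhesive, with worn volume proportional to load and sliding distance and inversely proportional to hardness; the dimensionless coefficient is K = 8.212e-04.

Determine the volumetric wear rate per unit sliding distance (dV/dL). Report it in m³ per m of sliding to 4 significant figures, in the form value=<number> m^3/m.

The intermediates are shown rounded. The algebra maintains exact precision, and one final rounding: 4 significant digits.
Hardness H = 3.902 GPa = 3.902e+09 Pa.
In SI base units, W = 1160 N, H = 3.902e+09 Pa, K = 8.212e-04.
The wear rate dV/dL = K·W/H (no L dependence): 8.212e-04 · 1160 / 3.902e+09 = 2.441e-10 m³/m.

value=2.441e-10 m^3/m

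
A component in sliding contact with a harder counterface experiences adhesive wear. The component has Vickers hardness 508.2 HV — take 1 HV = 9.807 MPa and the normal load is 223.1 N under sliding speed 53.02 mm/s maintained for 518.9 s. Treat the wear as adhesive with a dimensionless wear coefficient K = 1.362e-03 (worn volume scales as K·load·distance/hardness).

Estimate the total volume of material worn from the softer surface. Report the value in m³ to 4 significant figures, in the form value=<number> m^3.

value=1.677e-09 m^3

Each operation carries exact precision; the intermediates are shown rounded, and one final rounding to four significant digits.
Sliding speed v = 53.02 mm/s = 0.05302 m/s. Path length L = v·t = 0.05302 m/s × 518.9 s = 27.51 m.
Hardness H = 508.2 HV × 9.807 MPa/HV = 4984 MPa = 4.984e+09 Pa.
SI base units throughout: W = 223.1 N, H = 4.984e+09 Pa, K = 1.362e-03.
Apply Archard: V = K·W·L/H = 1.362e-03 · 223.1 · 27.51 / 4.984e+09 = 1.677e-09 m³.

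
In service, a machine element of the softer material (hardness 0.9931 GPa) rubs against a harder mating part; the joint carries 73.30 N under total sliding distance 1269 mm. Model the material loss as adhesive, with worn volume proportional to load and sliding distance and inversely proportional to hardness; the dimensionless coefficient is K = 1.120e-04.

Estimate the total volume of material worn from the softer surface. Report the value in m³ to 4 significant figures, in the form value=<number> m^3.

The intermediates appear rounded. Each operation holds full precision; rounded once at the end, at 4 significant figures.
Total distance L = 1269 mm = 1.269 m.
Hardness H = 0.9931 GPa = 9.931e+08 Pa.
Collected in SI base units: W = 73.30 N, H = 9.931e+08 Pa, K = 1.120e-04.
Worn volume V = K·W·L/H = 1.120e-04 · 73.30 · 1.269 / 9.931e+08 = 1.049e-11 m³.

value=1.049e-11 m^3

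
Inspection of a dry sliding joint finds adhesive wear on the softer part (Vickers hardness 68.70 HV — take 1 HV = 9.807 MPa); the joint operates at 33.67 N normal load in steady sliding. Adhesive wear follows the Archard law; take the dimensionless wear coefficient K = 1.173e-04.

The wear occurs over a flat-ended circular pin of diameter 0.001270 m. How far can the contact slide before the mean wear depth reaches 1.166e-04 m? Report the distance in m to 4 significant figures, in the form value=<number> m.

Intermediates appear rounded. The computation keeps full float precision; rounded once at the end: 4 significant figures.
Hardness H = 68.70 HV × 9.807 MPa/HV = 673.7 MPa = 6.737e+08 Pa.
Contact area A = π·d²/4 = π·(0.001270 m)²/4 = 1.267e-06 m².
Restated in SI base units: W = 33.67 N, H = 6.737e+08 Pa, K = 1.173e-04.
Wearable volume V_lim = h_lim·A = 1.166e-04 · 1.267e-06 = 1.477e-10 m³.
Thus life L = V_lim·H/(K·W) = 1.477e-10 · 6.737e+08 / (1.173e-04 · 33.67) = 25.20 m.

value=25.20 m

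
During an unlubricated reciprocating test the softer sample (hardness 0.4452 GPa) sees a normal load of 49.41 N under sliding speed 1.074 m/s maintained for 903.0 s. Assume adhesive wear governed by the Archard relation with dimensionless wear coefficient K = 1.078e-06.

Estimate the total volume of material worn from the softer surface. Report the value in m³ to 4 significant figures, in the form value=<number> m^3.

value=1.160e-10 m^3

The computation runs at exact precision; displayed values are rounded, and rounded once at the end: 4 significant figures.
Convert: The distance L = v·t = 1.074 m/s × 903.0 s = 969.8 m.
Convert: Hardness H = 0.4452 GPa = 4.452e+08 Pa.
Working in SI base units: W = 49.41 N, H = 4.452e+08 Pa, K = 1.078e-06.
Apply Archard: V = K·W·L/H = 1.078e-06 · 49.41 · 969.8 / 4.452e+08 = 1.160e-10 m³.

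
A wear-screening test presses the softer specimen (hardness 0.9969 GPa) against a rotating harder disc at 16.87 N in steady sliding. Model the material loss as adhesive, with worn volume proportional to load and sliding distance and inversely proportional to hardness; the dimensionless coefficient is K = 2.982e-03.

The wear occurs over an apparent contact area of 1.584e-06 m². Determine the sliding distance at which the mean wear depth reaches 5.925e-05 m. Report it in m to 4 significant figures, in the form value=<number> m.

The computation carries full float precision — shown intermediates are rounded. Rounded once at the end, at 4 significant figures.
Convert: Hardness H = 0.9969 GPa = 9.969e+08 Pa.
Expressed in SI base units: W = 16.87 N, H = 9.969e+08 Pa, K = 2.982e-03.
Allowed volume V_lim = h_lim·A = 5.925e-05 · 1.584e-06 = 9.385e-11 m³.
Sliding life L = V_lim·H/(K·W) = 9.385e-11 · 9.969e+08 / (2.982e-03 · 16.87) = 1.860 m.

value=1.860 m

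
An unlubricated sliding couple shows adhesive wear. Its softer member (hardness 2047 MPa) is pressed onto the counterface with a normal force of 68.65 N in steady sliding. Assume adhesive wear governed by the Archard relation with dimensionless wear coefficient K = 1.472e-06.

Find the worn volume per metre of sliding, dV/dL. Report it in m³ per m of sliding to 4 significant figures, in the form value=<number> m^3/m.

Intermediates are printed rounded, and every step maintains full float precision — one last rounding, at four significant digits.
Convert: Hardness H = 2047 MPa = 2.047e+09 Pa.
In SI base units, W = 68.65 N, H = 2.047e+09 Pa, K = 1.472e-06.
Sliding wear rate dV/dL = K·W/H (independent of L): 1.472e-06 · 68.65 / 2.047e+09 = 4.937e-14 m³/m.

value=4.937e-14 m^3/m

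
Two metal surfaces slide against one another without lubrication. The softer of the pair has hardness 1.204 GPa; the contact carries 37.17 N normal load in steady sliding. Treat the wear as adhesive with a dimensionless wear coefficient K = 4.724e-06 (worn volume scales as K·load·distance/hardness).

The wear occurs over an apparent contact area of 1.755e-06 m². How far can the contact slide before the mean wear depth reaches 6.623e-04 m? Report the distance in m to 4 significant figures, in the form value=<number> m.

Intermediate values are displayed rounded, and each operation holds exact precision, and one final rounding to four significant digits.
Convert: Hardness H = 1.204 GPa = 1.204e+09 Pa.
Restated in SI base units: W = 37.17 N, H = 1.204e+09 Pa, K = 4.724e-06.
Permissible volume V_lim = h_lim·A = 6.623e-04 · 1.755e-06 = 1.162e-09 m³.
Life L = V_lim·H/(K·W) = 1.162e-09 · 1.204e+09 / (4.724e-06 · 37.17) = 7970 m.

value=7970 m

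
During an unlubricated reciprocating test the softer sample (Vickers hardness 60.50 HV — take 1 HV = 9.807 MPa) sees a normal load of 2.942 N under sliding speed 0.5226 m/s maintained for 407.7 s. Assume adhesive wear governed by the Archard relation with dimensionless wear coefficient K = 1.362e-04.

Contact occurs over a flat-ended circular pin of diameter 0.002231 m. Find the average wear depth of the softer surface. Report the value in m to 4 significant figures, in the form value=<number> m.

Intermediates are shown rounded — every step carries full float precision; rounded just once: four significant figures.
Convert: Path length L = v·t = 0.5226 m/s × 407.7 s = 213.1 m.
Convert: Hardness H = 60.50 HV × 9.807 MPa/HV = 593.3 MPa = 5.933e+08 Pa.
Convert: Contact area A = π·d²/4 = π·(0.002231 m)²/4 = 3.909e-06 m².
In SI base units: W = 2.942 N, H = 5.933e+08 Pa, K = 1.362e-04.
Worn volume V = K·W·L/H = 1.362e-04 · 2.942 · 213.1 / 5.933e+08 = 1.439e-10 m³.
Mean depth h = V/A = 1.439e-10 / 3.909e-06 = 3.681e-05 m.

value=3.681e-05 m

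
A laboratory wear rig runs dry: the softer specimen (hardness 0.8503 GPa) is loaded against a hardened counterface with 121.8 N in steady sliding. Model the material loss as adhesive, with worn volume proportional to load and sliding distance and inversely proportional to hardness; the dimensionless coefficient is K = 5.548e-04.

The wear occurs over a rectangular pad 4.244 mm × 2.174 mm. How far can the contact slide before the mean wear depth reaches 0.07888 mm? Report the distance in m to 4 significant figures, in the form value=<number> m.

The algebra carries full precision — intermediate values are displayed rounded, and a lone final rounding: four significant figures.
Convert: Hardness H = 0.8503 GPa = 8.503e+08 Pa.
Convert: Pad sides 4.244 mm × 2.174 mm = 0.004244 m × 0.002174 m. Contact area A = 0.004244 m × 0.002174 m = 9.226e-06 m².
Convert: Depth limit h_lim = 0.07888 mm = 7.888e-05 m.
Restated in SI base units: W = 121.8 N, H = 8.503e+08 Pa, K = 5.548e-04.
At the depth limit, V_lim = h_lim·A = 7.888e-05 · 9.226e-06 = 7.278e-10 m³.
Life L = V_lim·H/(K·W) = 7.278e-10 · 8.503e+08 / (5.548e-04 · 121.8) = 9.158 m.

value=9.158 m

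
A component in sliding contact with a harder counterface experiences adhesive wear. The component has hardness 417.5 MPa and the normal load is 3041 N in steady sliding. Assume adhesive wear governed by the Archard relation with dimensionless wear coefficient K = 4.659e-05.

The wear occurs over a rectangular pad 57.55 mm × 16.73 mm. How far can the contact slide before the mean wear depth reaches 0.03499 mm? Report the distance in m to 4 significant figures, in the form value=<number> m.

value=99.27 m

All arithmetic runs at exact precision. Shown intermediates are rounded; a single final rounding to 4 significant digits.
Convert: Hardness H = 417.5 MPa = 4.175e+08 Pa.
Convert: Pad sides 57.55 mm × 16.73 mm = 0.05755 m × 0.01673 m. Contact area A = 0.05755 m × 0.01673 m = 9.628e-04 m².
Convert: Depth limit h_lim = 0.03499 mm = 3.499e-05 m.
Expressed in SI base units: W = 3041 N, H = 4.175e+08 Pa, K = 4.659e-05.
Limit volume V_lim = h_lim·A = 3.499e-05 · 9.628e-04 = 3.369e-08 m³.
Sliding life L = V_lim·H/(K·W) = 3.369e-08 · 4.175e+08 / (4.659e-05 · 3041) = 99.27 m.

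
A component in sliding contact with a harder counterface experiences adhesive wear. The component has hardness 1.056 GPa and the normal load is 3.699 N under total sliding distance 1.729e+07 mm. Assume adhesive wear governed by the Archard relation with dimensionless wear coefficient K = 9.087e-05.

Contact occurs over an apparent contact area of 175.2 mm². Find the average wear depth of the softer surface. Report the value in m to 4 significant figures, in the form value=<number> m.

All working math carries full precision, and intermediate values appear rounded — one final rounding to 4 significant digits.
Convert: Distance covered L = 1.729e+07 mm = 1.729e+04 m.
Convert: Hardness H = 1.056 GPa = 1.056e+09 Pa.
Convert: Contact area A = 175.2 mm² = 1.752e-04 m².
SI base units throughout: W = 3.699 N, H = 1.056e+09 Pa, K = 9.087e-05.
Apply Archard: V = K·W·L/H = 9.087e-05 · 3.699 · 1.729e+04 / 1.056e+09 = 5.503e-09 m³.
Wear depth h = V/A = 5.503e-09 / 1.752e-04 = 3.141e-05 m.

value=3.141e-05 m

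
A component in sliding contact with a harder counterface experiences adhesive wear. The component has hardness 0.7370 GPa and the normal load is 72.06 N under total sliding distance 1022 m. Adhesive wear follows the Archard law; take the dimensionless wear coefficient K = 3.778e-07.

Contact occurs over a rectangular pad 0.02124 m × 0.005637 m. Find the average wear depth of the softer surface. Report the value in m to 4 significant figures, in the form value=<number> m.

value=3.153e-07 m

All working math runs at exact precision; the intermediates are printed rounded, and one final rounding: four significant digits.
Hardness H = 0.7370 GPa = 7.370e+08 Pa.
Contact area A = 0.02124 m × 0.005637 m = 1.197e-04 m².
As SI base values: W = 72.06 N, H = 7.370e+08 Pa, K = 3.778e-07.
Worn volume V = K·W·L/H = 3.778e-07 · 72.06 · 1022 / 7.370e+08 = 3.775e-11 m³.
Mean wear depth h = V/A = 3.775e-11 / 1.197e-04 = 3.153e-07 m.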